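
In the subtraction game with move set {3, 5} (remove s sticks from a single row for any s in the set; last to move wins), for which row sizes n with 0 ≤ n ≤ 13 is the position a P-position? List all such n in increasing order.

0, 1, 2, 8, 9, 10

Compute g(0), g(1), … for moves {3, 5}:
k:     0  1  2  3  4  5  6  7  8  9 10 11 12 13
g(k):  0  0  0  1  1  1  2  2  0  0  0  1  1  1
The P-positions (g = 0) in 0..13 are 0, 1, 2, 8, 9, 10.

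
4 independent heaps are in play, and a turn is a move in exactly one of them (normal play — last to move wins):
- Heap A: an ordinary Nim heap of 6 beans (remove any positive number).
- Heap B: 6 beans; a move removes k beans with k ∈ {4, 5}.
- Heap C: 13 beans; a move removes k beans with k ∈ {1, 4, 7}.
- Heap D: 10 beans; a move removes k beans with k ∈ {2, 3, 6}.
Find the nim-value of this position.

Heap A is a plain Nim heap of size 6, so its Grundy value is 6.
For heap B, compute g(0), g(1), … with moves {4, 5}:
k:     0  1  2  3  4  5  6
g(k):  0  0  0  0  1  1  1
So g(6) = 1.
Grundy values for heap C (subtraction set {1, 4, 7}):
g(0) = mex{} = 0
g(1) = mex{0} = 1
g(2) = mex{1} = 0
g(3) = mex{0} = 1
g(4) = mex{0,1} = 2
g(5) = mex{1,2} = 0
g(6) = mex{0} = 1
g(7) = mex{0,1} = 2
g(8) = mex{1,2} = 0
g(9) = mex{0} = 1
g(10) = mex{1} = 0
g(11) = mex{0,2} = 1
g(12) = mex{0,1} = 2
g(13) = mex{1,2} = 0
So g(13) = 0.
Grundy values for heap D (subtraction set {2, 3, 6}):
g(0) = mex{} = 0
g(1) = mex{} = 0
g(2) = mex{0} = 1
g(3) = mex{0} = 1
g(4) = mex{0,1} = 2
g(5) = mex{1} = 0
g(6) = mex{0,1,2} = 3
g(7) = mex{0,2} = 1
g(8) = mex{0,1,3} = 2
g(9) = mex{1,3} = 0
g(10) = mex{1,2} = 0
So g(10) = 0.
By the Sprague-Grundy theorem, the Grundy value of a sum of independent games is the XOR of the component values.
Combined value = 6 XOR 1 XOR 0 XOR 0 = 7.

7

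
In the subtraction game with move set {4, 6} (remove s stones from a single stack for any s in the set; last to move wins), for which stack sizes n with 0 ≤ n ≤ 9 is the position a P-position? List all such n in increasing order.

Build the Grundy sequence with g(k) = mex{g(k−s) : s ∈ {4, 6}, s ≤ k}:
k:     0  1  2  3  4  5  6  7  8  9
g(k):  0  0  0  0  1  1  1  1  2  2
The P-positions (g = 0) in 0..9 are 0, 1, 2, 3.

0, 1, 2, 3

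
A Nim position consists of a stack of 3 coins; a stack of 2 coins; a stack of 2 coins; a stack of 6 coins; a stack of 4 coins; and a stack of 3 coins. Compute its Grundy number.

2

In binary:
  011  (3)
  010  (2)
  010  (2)
  110  (6)
  100  (4)
  011  (3)
  ---
  010  (2)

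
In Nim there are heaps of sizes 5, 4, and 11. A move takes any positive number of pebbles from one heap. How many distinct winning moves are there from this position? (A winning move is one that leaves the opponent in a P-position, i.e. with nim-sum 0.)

Write each in binary and XOR column by column:
  0101  (5)
  0100  (4)
  1011  (11)
  ----
  1010  (10)
The overall nim-sum is X = 10. A heap of size p has a winning move iff p XOR X < p (reduce it to p XOR X).
  5: 5 XOR 10 = 15 ≥ 5 — no move.
  4: 4 XOR 10 = 14 ≥ 4 — no move.
  11: 11 XOR 10 = 1 < 11 — winning move (to 1).
That gives 1 winning move.

1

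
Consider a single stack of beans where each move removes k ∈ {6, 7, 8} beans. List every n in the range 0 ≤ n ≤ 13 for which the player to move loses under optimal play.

0, 1, 2, 3, 4, 5

Build the Grundy sequence with g(k) = mex{g(k−s) : s ∈ {6, 7, 8}, s ≤ k}:
g(0) = mex{} = 0
g(1) = mex{} = 0
g(2) = mex{} = 0
g(3) = mex{} = 0
g(4) = mex{} = 0
g(5) = mex{} = 0
g(6) = mex{0} = 1
g(7) = mex{0} = 1
g(8) = mex{0} = 1
g(9) = mex{0} = 1
g(10) = mex{0} = 1
g(11) = mex{0} = 1
g(12) = mex{0,1} = 2
g(13) = mex{0,1} = 2
The P-positions (g = 0) in 0..13 are 0, 1, 2, 3, 4, 5.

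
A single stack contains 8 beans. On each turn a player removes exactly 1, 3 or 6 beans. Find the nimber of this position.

Build the Grundy sequence with g(k) = mex{g(k−s) : s ∈ {1, 3, 6}, s ≤ k}:
k:     0  1  2  3  4  5  6  7  8
g(k):  0  1  0  1  0  1  2  3  2
So g(8) = 2.

2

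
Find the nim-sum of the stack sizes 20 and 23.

3

Nim-sum: 20 ⊕ 23 = 3.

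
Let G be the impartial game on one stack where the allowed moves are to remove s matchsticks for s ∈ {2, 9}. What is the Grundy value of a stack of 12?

Build the Grundy sequence with g(k) = mex{g(k−s) : s ∈ {2, 9}, s ≤ k}:
k:     0  1  2  3  4  5  6  7  8  9 10 11 12
g(k):  0  0  1  1  0  0  1  1  0  2  1  0  0
So g(12) = 0.

0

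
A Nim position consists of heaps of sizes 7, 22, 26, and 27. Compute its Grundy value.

16

Bitwise XOR of the heap sizes:
  00111  (7)
  10110  (22)
  11010  (26)
  11011  (27)
  -----
  10000  (16)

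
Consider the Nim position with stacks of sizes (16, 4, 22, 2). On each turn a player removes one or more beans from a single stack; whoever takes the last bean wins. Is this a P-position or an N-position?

Nim-sum: 16 XOR 4 XOR 22 XOR 2 = 0.
The nim-sum is 0, so this is a P-position: the player to move is in a losing position under optimal play.

P-position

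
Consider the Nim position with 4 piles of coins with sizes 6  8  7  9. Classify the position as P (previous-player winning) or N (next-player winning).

P-position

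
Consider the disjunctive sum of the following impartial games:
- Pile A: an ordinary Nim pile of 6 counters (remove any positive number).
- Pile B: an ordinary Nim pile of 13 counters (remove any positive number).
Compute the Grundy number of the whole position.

11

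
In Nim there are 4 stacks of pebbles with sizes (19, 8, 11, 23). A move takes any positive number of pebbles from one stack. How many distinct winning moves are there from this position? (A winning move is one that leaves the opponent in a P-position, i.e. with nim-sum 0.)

1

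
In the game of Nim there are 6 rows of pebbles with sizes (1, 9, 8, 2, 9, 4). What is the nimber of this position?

15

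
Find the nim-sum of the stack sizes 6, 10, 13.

In binary:
  0110  (6)
  1010  (10)
  1101  (13)
  ----
  0001  (1)

1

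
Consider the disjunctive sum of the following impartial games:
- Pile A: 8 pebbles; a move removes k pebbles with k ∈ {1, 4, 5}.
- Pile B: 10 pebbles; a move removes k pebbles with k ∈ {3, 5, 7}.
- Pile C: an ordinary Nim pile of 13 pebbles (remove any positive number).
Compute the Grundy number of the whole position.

For pile A, compute g(0), g(1), … with moves {1, 4, 5}:
g(0) = mex{} = 0
g(1) = mex{0} = 1
g(2) = mex{1} = 0
g(3) = mex{0} = 1
g(4) = mex{0,1} = 2
g(5) = mex{0,1,2} = 3
g(6) = mex{0,1,3} = 2
g(7) = mex{0,1,2} = 3
g(8) = mex{1,2,3} = 0
So g(8) = 0.
Build the Grundy sequence for pile B with g(k) = mex{g(k−s) : s ∈ {3, 5, 7}, s ≤ k}:
g(0) = mex{} = 0
g(1) = mex{} = 0
g(2) = mex{} = 0
g(3) = mex{0} = 1
g(4) = mex{0} = 1
g(5) = mex{0} = 1
g(6) = mex{0,1} = 2
g(7) = mex{0,1} = 2
g(8) = mex{0,1} = 2
g(9) = mex{0,1,2} = 3
g(10) = mex{1,2} = 0
So g(10) = 0.
Pile C is a plain Nim pile of size 13, so its Grundy value is 13.
By the Sprague-Grundy theorem, the Grundy value of a sum of independent games is the XOR of the component values.
Combined value = 0 ⊕ 0 ⊕ 13 = 13.

13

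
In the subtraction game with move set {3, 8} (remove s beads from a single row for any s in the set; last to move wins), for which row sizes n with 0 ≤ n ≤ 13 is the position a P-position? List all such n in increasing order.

0, 1, 2, 6, 7, 11, 12, 13

Grundy values for subtraction set {3, 8}:
k:     0  1  2  3  4  5  6  7  8  9 10 11 12 13
g(k):  0  0  0  1  1  1  0  0  2  1  1  0  0  0
The P-positions (g = 0) in 0..13 are 0, 1, 2, 6, 7, 11, 12, 13.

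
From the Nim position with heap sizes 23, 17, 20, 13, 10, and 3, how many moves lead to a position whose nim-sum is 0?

3

Compute the nim-sum pairwise:
23 ⊕ 17 = 6
6 ⊕ 20 = 18
18 ⊕ 13 = 31
31 ⊕ 10 = 21
21 ⊕ 3 = 22
The overall nim-sum is X = 22. A heap of size p has a winning move iff p XOR X < p (reduce it to p XOR X).
  23: 23 XOR 22 = 1 < 23 — winning move (to 1).
  17: 17 XOR 22 = 7 < 17 — winning move (to 7).
  20: 20 XOR 22 = 2 < 20 — winning move (to 2).
  13: 13 XOR 22 = 27 ≥ 13 — no move.
  10: 10 XOR 22 = 28 ≥ 10 — no move.
  3: 3 XOR 22 = 21 ≥ 3 — no move.
That gives 3 winning moves.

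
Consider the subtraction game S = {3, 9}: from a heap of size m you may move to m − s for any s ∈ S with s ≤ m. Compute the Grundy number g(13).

Build the Grundy sequence with g(k) = mex{g(k−s) : s ∈ {3, 9}, s ≤ k}:
k:     0  1  2  3  4  5  6  7  8  9 10 11 12 13
g(k):  0  0  0  1  1  1  0  0  0  1  1  1  0  0
So g(13) = 0.

0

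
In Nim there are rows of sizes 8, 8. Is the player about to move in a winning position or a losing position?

Bitwise XOR of the heap sizes:
  1000  (8)
  1000  (8)
  ----
  0000  (0)
The nim-sum is 0, so this is a P-position: the player to move is in a losing position under optimal play.

Losing position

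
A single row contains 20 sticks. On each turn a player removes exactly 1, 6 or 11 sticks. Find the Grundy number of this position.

Compute g(0), g(1), … for moves {1, 6, 11}:
k:     0  1  2  3  4  5  6  7  8  9 10 11 12 13 14 15 16 17 18 19 20
g(k):  0  1  0  1  0  1  2  0  1  0  1  2  0  1  0  1  0  1  2  0  1
So g(20) = 1.

1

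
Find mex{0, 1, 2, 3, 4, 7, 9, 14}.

5

The values 0, 1, 2, 3, 4 are all present; 5 is the first non-negative integer missing from the set.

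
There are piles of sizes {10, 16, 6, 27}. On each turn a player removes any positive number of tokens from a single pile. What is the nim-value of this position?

7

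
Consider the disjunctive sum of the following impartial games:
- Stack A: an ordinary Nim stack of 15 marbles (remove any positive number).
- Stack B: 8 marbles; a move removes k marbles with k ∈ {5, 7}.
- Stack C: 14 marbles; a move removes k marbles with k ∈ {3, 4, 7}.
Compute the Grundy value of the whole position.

15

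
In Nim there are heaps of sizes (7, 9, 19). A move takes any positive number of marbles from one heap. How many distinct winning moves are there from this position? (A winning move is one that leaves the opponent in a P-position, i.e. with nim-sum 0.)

1

Compute the nim-sum pairwise:
7 XOR 9 = 14
14 XOR 19 = 29
The overall nim-sum is X = 29. A heap of size p has a winning move iff p XOR X < p (reduce it to p XOR X).
  7: 7 XOR 29 = 26 ≥ 7 — no move.
  9: 9 XOR 29 = 20 ≥ 9 — no move.
  19: 19 XOR 29 = 14 < 19 — winning move (to 14).
That gives 1 winning move.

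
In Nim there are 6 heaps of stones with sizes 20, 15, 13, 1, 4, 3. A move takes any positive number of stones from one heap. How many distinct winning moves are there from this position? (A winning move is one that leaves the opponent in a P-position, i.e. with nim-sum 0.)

1

Compute the nim-sum pairwise:
20 XOR 15 = 27
27 XOR 13 = 22
22 XOR 1 = 23
23 XOR 4 = 19
19 XOR 3 = 16
The overall nim-sum is X = 16. A heap of size p has a winning move iff p XOR X < p (reduce it to p XOR X).
  20: 20 XOR 16 = 4 < 20 — winning move (to 4).
  15: 15 XOR 16 = 31 ≥ 15 — no move.
  13: 13 XOR 16 = 29 ≥ 13 — no move.
  1: 1 XOR 16 = 17 ≥ 1 — no move.
  4: 4 XOR 16 = 20 ≥ 4 — no move.
  3: 3 XOR 16 = 19 ≥ 3 — no move.
That gives 1 winning move.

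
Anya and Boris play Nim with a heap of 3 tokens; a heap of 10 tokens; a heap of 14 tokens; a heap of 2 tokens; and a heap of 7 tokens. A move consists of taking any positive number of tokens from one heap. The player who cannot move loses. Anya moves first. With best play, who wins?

Bitwise XOR of the heap sizes:
  0011  (3)
  1010  (10)
  1110  (14)
  0010  (2)
  0111  (7)
  ----
  0010  (2)
The nim-sum is 2 ≠ 0, so this is an N-position: the player to move can win; Anya has a winning move.

Anya wins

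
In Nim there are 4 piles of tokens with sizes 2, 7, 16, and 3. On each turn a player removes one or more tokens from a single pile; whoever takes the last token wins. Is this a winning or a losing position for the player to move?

Write each in binary and XOR column by column:
  00010  (2)
  00111  (7)
  10000  (16)
  00011  (3)
  -----
  10110  (22)
The nim-sum is 22 ≠ 0, so this is an N-position: the player to move can win.

Winning position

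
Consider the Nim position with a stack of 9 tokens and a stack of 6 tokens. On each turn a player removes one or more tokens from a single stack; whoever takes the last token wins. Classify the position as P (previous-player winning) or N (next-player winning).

N-position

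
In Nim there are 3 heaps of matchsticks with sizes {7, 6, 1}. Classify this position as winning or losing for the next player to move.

Losing position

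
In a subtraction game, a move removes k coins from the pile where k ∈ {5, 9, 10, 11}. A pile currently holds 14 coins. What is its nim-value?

Build the Grundy sequence with g(k) = mex{g(k−s) : s ∈ {5, 9, 10, 11}, s ≤ k}:
g(0) = mex{} = 0
g(1) = mex{} = 0
g(2) = mex{} = 0
g(3) = mex{} = 0
g(4) = mex{} = 0
g(5) = mex{0} = 1
g(6) = mex{0} = 1
g(7) = mex{0} = 1
g(8) = mex{0} = 1
g(9) = mex{0} = 1
g(10) = mex{0,1} = 2
g(11) = mex{0,1} = 2
g(12) = mex{0,1} = 2
g(13) = mex{0,1} = 2
g(14) = mex{0,1} = 2
So g(14) = 2.

2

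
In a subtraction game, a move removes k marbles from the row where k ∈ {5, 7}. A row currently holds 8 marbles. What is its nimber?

1

Grundy values for subtraction set {5, 7}:
g(0) = mex{} = 0
g(1) = mex{} = 0
g(2) = mex{} = 0
g(3) = mex{} = 0
g(4) = mex{} = 0
g(5) = mex{0} = 1
g(6) = mex{0} = 1
g(7) = mex{0} = 1
g(8) = mex{0} = 1
So g(8) = 1.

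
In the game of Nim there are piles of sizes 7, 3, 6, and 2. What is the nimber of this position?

Compute the nim-sum pairwise:
7 XOR 3 = 4
4 XOR 6 = 2
2 XOR 2 = 0

0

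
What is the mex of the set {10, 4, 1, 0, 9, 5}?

2

The values 0, 1 are all present; 2 is the first non-negative integer missing from the set.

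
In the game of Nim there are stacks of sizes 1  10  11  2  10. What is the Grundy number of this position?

In binary:
  0001  (1)
  1010  (10)
  1011  (11)
  0010  (2)
  1010  (10)
  ----
  1000  (8)

8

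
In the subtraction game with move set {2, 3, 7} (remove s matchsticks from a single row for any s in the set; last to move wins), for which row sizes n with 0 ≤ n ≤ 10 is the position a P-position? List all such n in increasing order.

0, 1, 5, 6, 10

Compute g(0), g(1), … for moves {2, 3, 7}:
g(0) = mex{} = 0
g(1) = mex{} = 0
g(2) = mex{0} = 1
g(3) = mex{0} = 1
g(4) = mex{0,1} = 2
g(5) = mex{1} = 0
g(6) = mex{1,2} = 0
g(7) = mex{0,2} = 1
g(8) = mex{0} = 1
g(9) = mex{0,1} = 2
g(10) = mex{1} = 0
The P-positions (g = 0) in 0..10 are 0, 1, 5, 6, 10.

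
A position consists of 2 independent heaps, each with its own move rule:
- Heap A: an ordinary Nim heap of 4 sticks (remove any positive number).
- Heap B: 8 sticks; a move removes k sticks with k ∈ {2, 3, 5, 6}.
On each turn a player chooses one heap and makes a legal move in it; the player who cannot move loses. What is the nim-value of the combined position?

Heap A is a plain Nim heap of size 4, so its Grundy value is 4.
For heap B, compute g(0), g(1), … with moves {2, 3, 5, 6}:
k:     0  1  2  3  4  5  6  7  8
g(k):  0  0  1  1  2  2  3  3  0
So g(8) = 0.
By the Sprague-Grundy theorem, the Grundy value of a sum of independent games is the XOR of the component values.
Combined value = 4 XOR 0 = 4.

4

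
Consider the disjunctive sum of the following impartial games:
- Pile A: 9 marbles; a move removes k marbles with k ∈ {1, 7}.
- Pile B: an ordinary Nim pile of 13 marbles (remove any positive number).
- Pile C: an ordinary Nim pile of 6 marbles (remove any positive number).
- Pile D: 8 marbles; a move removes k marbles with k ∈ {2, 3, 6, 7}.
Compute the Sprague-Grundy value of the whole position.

8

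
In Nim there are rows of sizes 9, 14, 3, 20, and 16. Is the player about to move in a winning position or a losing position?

Nim-sum: 9 ⊕ 14 ⊕ 3 ⊕ 20 ⊕ 16 = 0.
The nim-sum is 0, so this is a P-position: the player to move is in a losing position under optimal play.

Losing position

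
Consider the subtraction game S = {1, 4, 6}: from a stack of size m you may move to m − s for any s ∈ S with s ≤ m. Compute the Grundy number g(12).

Compute g(0), g(1), … for moves {1, 4, 6}:
g(0) = mex{} = 0
g(1) = mex{0} = 1
g(2) = mex{1} = 0
g(3) = mex{0} = 1
g(4) = mex{0,1} = 2
g(5) = mex{1,2} = 0
g(6) = mex{0} = 1
g(7) = mex{1} = 0
g(8) = mex{0,2} = 1
g(9) = mex{0,1} = 2
g(10) = mex{1,2} = 0
g(11) = mex{0} = 1
g(12) = mex{1} = 0
So g(12) = 0.

0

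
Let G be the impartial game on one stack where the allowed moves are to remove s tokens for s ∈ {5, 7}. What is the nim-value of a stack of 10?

2

Compute g(0), g(1), … for moves {5, 7}:
g(0) = mex{} = 0
g(1) = mex{} = 0
g(2) = mex{} = 0
g(3) = mex{} = 0
g(4) = mex{} = 0
g(5) = mex{0} = 1
g(6) = mex{0} = 1
g(7) = mex{0} = 1
g(8) = mex{0} = 1
g(9) = mex{0} = 1
g(10) = mex{0,1} = 2
So g(10) = 2.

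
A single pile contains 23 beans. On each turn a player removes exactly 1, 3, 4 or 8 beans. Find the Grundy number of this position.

0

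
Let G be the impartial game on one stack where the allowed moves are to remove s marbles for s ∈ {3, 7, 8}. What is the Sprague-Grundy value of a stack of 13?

Grundy values for subtraction set {3, 7, 8}:
k:     0  1  2  3  4  5  6  7  8  9 10 11 12 13
g(k):  0  0  0  1  1  1  0  2  2  1  3  0  0  2
So g(13) = 2.

2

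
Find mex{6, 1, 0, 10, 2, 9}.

3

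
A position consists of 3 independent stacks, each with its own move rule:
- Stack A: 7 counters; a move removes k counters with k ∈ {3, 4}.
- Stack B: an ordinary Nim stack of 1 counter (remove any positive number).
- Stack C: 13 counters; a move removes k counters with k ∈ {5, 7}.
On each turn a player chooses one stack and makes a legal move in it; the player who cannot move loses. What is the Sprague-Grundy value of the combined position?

1

Grundy values for stack A (subtraction set {3, 4}):
g(0) = mex{} = 0
g(1) = mex{} = 0
g(2) = mex{} = 0
g(3) = mex{0} = 1
g(4) = mex{0} = 1
g(5) = mex{0} = 1
g(6) = mex{0,1} = 2
g(7) = mex{1} = 0
So g(7) = 0.
Stack B is a plain Nim stack of size 1, so its Grundy value is 1.
Build the Grundy sequence for stack C with g(k) = mex{g(k−s) : s ∈ {5, 7}, s ≤ k}:
k:     0  1  2  3  4  5  6  7  8  9 10 11 12 13
g(k):  0  0  0  0  0  1  1  1  1  1  2  2  0  0
So g(13) = 0.
By the Sprague-Grundy theorem, the Grundy value of a sum of independent games is the XOR of the component values.
Combined value = 0 XOR 1 XOR 0 = 1.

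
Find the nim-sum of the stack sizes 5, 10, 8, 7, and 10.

Compute the nim-sum pairwise:
5 ⊕ 10 = 15
15 ⊕ 8 = 7
7 ⊕ 7 = 0
0 ⊕ 10 = 10

10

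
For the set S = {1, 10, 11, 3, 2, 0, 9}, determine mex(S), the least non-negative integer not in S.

The values 0, 1, 2, 3 are all present; 4 is the first non-negative integer missing from the set.

4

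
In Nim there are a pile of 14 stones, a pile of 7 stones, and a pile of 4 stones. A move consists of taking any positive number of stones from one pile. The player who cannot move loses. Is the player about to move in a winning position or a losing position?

Nim-sum: 14 XOR 7 XOR 4 = 13.
The nim-sum is 13 ≠ 0, so this is an N-position: the player to move can win.

Winning position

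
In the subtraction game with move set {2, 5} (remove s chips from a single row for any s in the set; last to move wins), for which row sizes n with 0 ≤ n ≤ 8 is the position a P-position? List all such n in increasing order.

0, 1, 4, 7, 8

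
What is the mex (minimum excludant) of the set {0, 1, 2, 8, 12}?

3

The values 0, 1, 2 are all present; 3 is the first non-negative integer missing from the set.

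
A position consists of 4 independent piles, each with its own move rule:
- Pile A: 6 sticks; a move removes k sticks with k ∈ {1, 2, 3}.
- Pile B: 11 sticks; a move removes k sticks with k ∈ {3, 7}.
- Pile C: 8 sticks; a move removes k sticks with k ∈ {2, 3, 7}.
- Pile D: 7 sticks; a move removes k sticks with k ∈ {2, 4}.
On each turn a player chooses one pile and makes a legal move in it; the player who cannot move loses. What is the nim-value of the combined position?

Grundy values for pile A (subtraction set {1, 2, 3}):
k:     0  1  2  3  4  5  6
g(k):  0  1  2  3  0  1  2
So g(6) = 2.
For pile B, compute g(0), g(1), … with moves {3, 7}:
g(0) = mex{} = 0
g(1) = mex{} = 0
g(2) = mex{} = 0
g(3) = mex{0} = 1
g(4) = mex{0} = 1
g(5) = mex{0} = 1
g(6) = mex{1} = 0
g(7) = mex{0,1} = 2
g(8) = mex{0,1} = 2
g(9) = mex{0} = 1
g(10) = mex{1,2} = 0
g(11) = mex{1,2} = 0
So g(11) = 0.
Grundy values for pile C (subtraction set {2, 3, 7}):
k:     0  1  2  3  4  5  6  7  8
g(k):  0  0  1  1  2  0  0  1  1
So g(8) = 1.
Grundy values for pile D (subtraction set {2, 4}):
g(0) = mex{} = 0
g(1) = mex{} = 0
g(2) = mex{0} = 1
g(3) = mex{0} = 1
g(4) = mex{0,1} = 2
g(5) = mex{0,1} = 2
g(6) = mex{1,2} = 0
g(7) = mex{1,2} = 0
So g(7) = 0.
By the Sprague-Grundy theorem, the Grundy value of a sum of independent games is the XOR of the component values.
Combined value = 2 ⊕ 0 ⊕ 1 ⊕ 0 = 3.

3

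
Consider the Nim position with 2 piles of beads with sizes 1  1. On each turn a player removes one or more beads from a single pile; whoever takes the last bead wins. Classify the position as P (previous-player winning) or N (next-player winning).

In binary:
  1  (1)
  1  (1)
  -
  0  (0)
The nim-sum is 0, so this is a P-position: the player to move is in a losing position under optimal play.

P-position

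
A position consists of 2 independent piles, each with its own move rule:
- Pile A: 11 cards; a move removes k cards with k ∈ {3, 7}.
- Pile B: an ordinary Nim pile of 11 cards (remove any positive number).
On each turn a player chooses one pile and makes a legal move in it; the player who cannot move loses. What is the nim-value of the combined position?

11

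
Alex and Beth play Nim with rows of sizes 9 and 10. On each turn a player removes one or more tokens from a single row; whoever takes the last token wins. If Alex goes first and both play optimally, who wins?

In binary:
  1001  (9)
  1010  (10)
  ----
  0011  (3)
The nim-sum is 3 ≠ 0, so this is an N-position: the player to move can win; Alex has a winning move.

Alex wins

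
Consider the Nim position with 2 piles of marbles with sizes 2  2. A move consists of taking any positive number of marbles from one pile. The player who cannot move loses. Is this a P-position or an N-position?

P-position

Bitwise XOR of the heap sizes:
  10  (2)
  10  (2)
  --
  00  (0)
The nim-sum is 0, so this is a P-position: the player to move is in a losing position under optimal play.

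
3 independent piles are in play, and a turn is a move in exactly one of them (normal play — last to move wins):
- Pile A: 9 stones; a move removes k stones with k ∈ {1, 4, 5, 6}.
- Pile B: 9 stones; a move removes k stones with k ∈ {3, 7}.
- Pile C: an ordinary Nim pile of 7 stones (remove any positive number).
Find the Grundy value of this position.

6

Build the Grundy sequence for pile A with g(k) = mex{g(k−s) : s ∈ {1, 4, 5, 6}, s ≤ k}:
k:     0  1  2  3  4  5  6  7  8  9
g(k):  0  1  0  1  2  3  2  3  4  0
So g(9) = 0.
For pile B, compute g(0), g(1), … with moves {3, 7}:
k:     0  1  2  3  4  5  6  7  8  9
g(k):  0  0  0  1  1  1  0  2  2  1
So g(9) = 1.
Pile C is a plain Nim pile of size 7, so its Grundy value is 7.
The value of a disjunctive sum is the nim-sum of the parts.
Combined value = 0 XOR 1 XOR 7 = 6.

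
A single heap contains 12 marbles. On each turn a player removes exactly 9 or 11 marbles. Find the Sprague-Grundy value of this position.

Build the Grundy sequence with g(k) = mex{g(k−s) : s ∈ {9, 11}, s ≤ k}:
g(0) = mex{} = 0
g(1) = mex{} = 0
g(2) = mex{} = 0
g(3) = mex{} = 0
g(4) = mex{} = 0
g(5) = mex{} = 0
g(6) = mex{} = 0
g(7) = mex{} = 0
g(8) = mex{} = 0
g(9) = mex{0} = 1
g(10) = mex{0} = 1
g(11) = mex{0} = 1
g(12) = mex{0} = 1
So g(12) = 1.

1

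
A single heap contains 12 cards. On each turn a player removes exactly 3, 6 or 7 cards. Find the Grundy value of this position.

0

Grundy values for subtraction set {3, 6, 7}:
k:     0  1  2  3  4  5  6  7  8  9 10 11 12
g(k):  0  0  0  1  1  1  2  2  2  3  0  0  0
So g(12) = 0.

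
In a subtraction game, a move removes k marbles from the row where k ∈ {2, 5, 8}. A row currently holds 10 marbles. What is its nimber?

0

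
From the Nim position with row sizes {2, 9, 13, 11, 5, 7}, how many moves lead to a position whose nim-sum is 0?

Bitwise XOR of the heap sizes:
  0010  (2)
  1001  (9)
  1101  (13)
  1011  (11)
  0101  (5)
  0111  (7)
  ----
  1111  (15)
The overall nim-sum is X = 15. A row of size p has a winning move iff p XOR X < p (reduce it to p XOR X).
  2: 2 XOR 15 = 13 ≥ 2 — no move.
  9: 9 XOR 15 = 6 < 9 — winning move (to 6).
  13: 13 XOR 15 = 2 < 13 — winning move (to 2).
  11: 11 XOR 15 = 4 < 11 — winning move (to 4).
  5: 5 XOR 15 = 10 ≥ 5 — no move.
  7: 7 XOR 15 = 8 ≥ 7 — no move.
That gives 3 winning moves.

3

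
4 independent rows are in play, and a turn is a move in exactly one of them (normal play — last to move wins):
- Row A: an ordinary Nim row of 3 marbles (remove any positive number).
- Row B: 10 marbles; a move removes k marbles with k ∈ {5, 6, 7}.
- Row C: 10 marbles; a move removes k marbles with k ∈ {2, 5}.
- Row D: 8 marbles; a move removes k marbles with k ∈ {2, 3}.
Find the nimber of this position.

1

Row A is a plain Nim row of size 3, so its Grundy value is 3.
For row B, compute g(0), g(1), … with moves {5, 6, 7}:
k:     0  1  2  3  4  5  6  7  8  9 10
g(k):  0  0  0  0  0  1  1  1  1  1  2
So g(10) = 2.
Build the Grundy sequence for row C with g(k) = mex{g(k−s) : s ∈ {2, 5}, s ≤ k}:
g(0) = mex{} = 0
g(1) = mex{} = 0
g(2) = mex{0} = 1
g(3) = mex{0} = 1
g(4) = mex{1} = 0
g(5) = mex{0,1} = 2
g(6) = mex{0} = 1
g(7) = mex{1,2} = 0
g(8) = mex{1} = 0
g(9) = mex{0} = 1
g(10) = mex{0,2} = 1
So g(10) = 1.
Grundy values for row D (subtraction set {2, 3}):
k:     0  1  2  3  4  5  6  7  8
g(k):  0  0  1  1  2  0  0  1  1
So g(8) = 1.
By the Sprague-Grundy theorem, the Grundy value of a sum of independent games is the XOR of the component values.
Combined value = 3 XOR 2 XOR 1 XOR 1 = 1.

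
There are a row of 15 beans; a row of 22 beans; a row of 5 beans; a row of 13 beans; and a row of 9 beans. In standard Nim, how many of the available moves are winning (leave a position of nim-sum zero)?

1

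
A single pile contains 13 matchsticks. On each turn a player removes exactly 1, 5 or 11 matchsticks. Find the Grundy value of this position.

1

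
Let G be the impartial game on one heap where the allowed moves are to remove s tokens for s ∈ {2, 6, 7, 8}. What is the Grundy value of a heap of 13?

Grundy values for subtraction set {2, 6, 7, 8}:
k:     0  1  2  3  4  5  6  7  8  9 10 11 12 13
g(k):  0  0  1  1  0  0  1  1  2  2  3  3  2  2
So g(13) = 2.

2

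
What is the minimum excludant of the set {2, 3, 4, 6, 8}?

0 is not in the set, so the mex is 0.

0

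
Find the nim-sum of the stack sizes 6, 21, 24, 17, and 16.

10

Compute the nim-sum pairwise:
6 ⊕ 21 = 19
19 ⊕ 24 = 11
11 ⊕ 17 = 26
26 ⊕ 16 = 10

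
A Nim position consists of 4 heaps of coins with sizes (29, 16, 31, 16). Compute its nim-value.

2

Bitwise XOR of the heap sizes:
  11101  (29)
  10000  (16)
  11111  (31)
  10000  (16)
  -----
  00010  (2)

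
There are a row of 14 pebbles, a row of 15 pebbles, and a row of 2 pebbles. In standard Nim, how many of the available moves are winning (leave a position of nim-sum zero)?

Compute the nim-sum pairwise:
14 ^ 15 = 1
1 ^ 2 = 3
The overall nim-sum is X = 3. A row of size p has a winning move iff p XOR X < p (reduce it to p XOR X).
  14: 14 XOR 3 = 13 < 14 — winning move (to 13).
  15: 15 XOR 3 = 12 < 15 — winning move (to 12).
  2: 2 XOR 3 = 1 < 2 — winning move (to 1).
That gives 3 winning moves.

3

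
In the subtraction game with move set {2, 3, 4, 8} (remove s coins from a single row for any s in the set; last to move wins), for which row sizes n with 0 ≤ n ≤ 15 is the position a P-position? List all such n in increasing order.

0, 1, 6, 7, 12, 13

Grundy values for subtraction set {2, 3, 4, 8}:
k:     0  1  2  3  4  5  6  7  8  9 10 11 12 13 14 15
g(k):  0  0  1  1  2  2  0  0  1  1  2  2  0  0  1  1
The P-positions (g = 0) in 0..15 are 0, 1, 6, 7, 12, 13.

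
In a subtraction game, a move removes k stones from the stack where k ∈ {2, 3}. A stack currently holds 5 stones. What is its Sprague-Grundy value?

0

Compute g(0), g(1), … for moves {2, 3}:
k:     0  1  2  3  4  5
g(k):  0  0  1  1  2  0
So g(5) = 0.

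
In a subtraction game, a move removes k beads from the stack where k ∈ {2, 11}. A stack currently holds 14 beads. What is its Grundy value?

Compute g(0), g(1), … for moves {2, 11}:
k:     0  1  2  3  4  5  6  7  8  9 10 11 12 13 14
g(k):  0  0  1  1  0  0  1  1  0  0  1  1  2  0  0
So g(14) = 0.

0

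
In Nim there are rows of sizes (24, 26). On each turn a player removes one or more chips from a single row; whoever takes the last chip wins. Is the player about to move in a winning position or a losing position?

Winning position

Nim-sum: 24 ⊕ 26 = 2.
The nim-sum is 2 ≠ 0, so this is an N-position: the player to move can win.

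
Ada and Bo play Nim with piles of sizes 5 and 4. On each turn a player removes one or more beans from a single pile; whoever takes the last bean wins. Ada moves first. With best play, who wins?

Ada wins

Compute the nim-sum pairwise:
5 ^ 4 = 1
The nim-sum is 1 ≠ 0, so this is an N-position: the player to move can win; Ada has a winning move.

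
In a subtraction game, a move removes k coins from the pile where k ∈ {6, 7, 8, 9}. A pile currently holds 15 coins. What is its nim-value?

0

Grundy values for subtraction set {6, 7, 8, 9}:
k:     0  1  2  3  4  5  6  7  8  9 10 11 12 13 14 15
g(k):  0  0  0  0  0  0  1  1  1  1  1  1  2  2  2  0
So g(15) = 0.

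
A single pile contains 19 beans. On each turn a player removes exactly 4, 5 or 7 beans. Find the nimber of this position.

Build the Grundy sequence with g(k) = mex{g(k−s) : s ∈ {4, 5, 7}, s ≤ k}:
k:     0  1  2  3  4  5  6  7  8  9 10 11 12 13 14 15 16 17 18 19
g(k):  0  0  0  0  1  1  1  1  2  2  2  0  0  0  0  1  1  1  1  2
So g(19) = 2.

2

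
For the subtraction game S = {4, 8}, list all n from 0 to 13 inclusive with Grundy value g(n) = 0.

Grundy values for subtraction set {4, 8}:
g(0) = mex{} = 0
g(1) = mex{} = 0
g(2) = mex{} = 0
g(3) = mex{} = 0
g(4) = mex{0} = 1
g(5) = mex{0} = 1
g(6) = mex{0} = 1
g(7) = mex{0} = 1
g(8) = mex{0,1} = 2
g(9) = mex{0,1} = 2
g(10) = mex{0,1} = 2
g(11) = mex{0,1} = 2
g(12) = mex{1,2} = 0
g(13) = mex{1,2} = 0
The P-positions (g = 0) in 0..13 are 0, 1, 2, 3, 12, 13.

0, 1, 2, 3, 12, 13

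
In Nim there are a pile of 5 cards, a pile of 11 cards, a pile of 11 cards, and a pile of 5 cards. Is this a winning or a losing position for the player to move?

Bitwise XOR of the heap sizes:
  0101  (5)
  1011  (11)
  1011  (11)
  0101  (5)
  ----
  0000  (0)
The nim-sum is 0, so this is a P-position: the player to move is in a losing position under optimal play.

Losing position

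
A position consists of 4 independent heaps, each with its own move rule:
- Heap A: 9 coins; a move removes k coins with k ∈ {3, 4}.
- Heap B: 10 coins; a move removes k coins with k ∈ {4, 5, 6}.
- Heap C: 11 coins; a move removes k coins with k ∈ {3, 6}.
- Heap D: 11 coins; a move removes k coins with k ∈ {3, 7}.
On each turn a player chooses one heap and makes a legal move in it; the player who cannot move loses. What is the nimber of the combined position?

0

For heap A, compute g(0), g(1), … with moves {3, 4}:
g(0) = mex{} = 0
g(1) = mex{} = 0
g(2) = mex{} = 0
g(3) = mex{0} = 1
g(4) = mex{0} = 1
g(5) = mex{0} = 1
g(6) = mex{0,1} = 2
g(7) = mex{1} = 0
g(8) = mex{1} = 0
g(9) = mex{1,2} = 0
So g(9) = 0.
Build the Grundy sequence for heap B with g(k) = mex{g(k−s) : s ∈ {4, 5, 6}, s ≤ k}:
g(0) = mex{} = 0
g(1) = mex{} = 0
g(2) = mex{} = 0
g(3) = mex{} = 0
g(4) = mex{0} = 1
g(5) = mex{0} = 1
g(6) = mex{0} = 1
g(7) = mex{0} = 1
g(8) = mex{0,1} = 2
g(9) = mex{0,1} = 2
g(10) = mex{1} = 0
So g(10) = 0.
Build the Grundy sequence for heap C with g(k) = mex{g(k−s) : s ∈ {3, 6}, s ≤ k}:
k:     0  1  2  3  4  5  6  7  8  9 10 11
g(k):  0  0  0  1  1  1  2  2  2  0  0  0
So g(11) = 0.
Build the Grundy sequence for heap D with g(k) = mex{g(k−s) : s ∈ {3, 7}, s ≤ k}:
g(0) = mex{} = 0
g(1) = mex{} = 0
g(2) = mex{} = 0
g(3) = mex{0} = 1
g(4) = mex{0} = 1
g(5) = mex{0} = 1
g(6) = mex{1} = 0
g(7) = mex{0,1} = 2
g(8) = mex{0,1} = 2
g(9) = mex{0} = 1
g(10) = mex{1,2} = 0
g(11) = mex{1,2} = 0
So g(11) = 0.
By the Sprague-Grundy theorem, the Grundy value of a sum of independent games is the XOR of the component values.
Combined value = 0 XOR 0 XOR 0 XOR 0 = 0.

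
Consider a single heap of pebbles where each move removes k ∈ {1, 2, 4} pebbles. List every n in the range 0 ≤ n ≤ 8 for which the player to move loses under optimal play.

0, 3, 6

Grundy values for subtraction set {1, 2, 4}:
g(0) = mex{} = 0
g(1) = mex{0} = 1
g(2) = mex{0,1} = 2
g(3) = mex{1,2} = 0
g(4) = mex{0,2} = 1
g(5) = mex{0,1} = 2
g(6) = mex{1,2} = 0
g(7) = mex{0,2} = 1
g(8) = mex{0,1} = 2
The P-positions (g = 0) in 0..8 are 0, 3, 6.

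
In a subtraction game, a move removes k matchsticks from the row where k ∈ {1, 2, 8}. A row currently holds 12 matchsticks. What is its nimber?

0

Compute g(0), g(1), … for moves {1, 2, 8}:
g(0) = mex{} = 0
g(1) = mex{0} = 1
g(2) = mex{0,1} = 2
g(3) = mex{1,2} = 0
g(4) = mex{0,2} = 1
g(5) = mex{0,1} = 2
g(6) = mex{1,2} = 0
g(7) = mex{0,2} = 1
g(8) = mex{0,1} = 2
g(9) = mex{1,2} = 0
g(10) = mex{0,2} = 1
g(11) = mex{0,1} = 2
g(12) = mex{1,2} = 0
So g(12) = 0.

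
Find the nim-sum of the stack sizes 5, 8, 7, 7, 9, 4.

0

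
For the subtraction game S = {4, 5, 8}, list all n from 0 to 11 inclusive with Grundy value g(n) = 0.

Grundy values for subtraction set {4, 5, 8}:
g(0) = mex{} = 0
g(1) = mex{} = 0
g(2) = mex{} = 0
g(3) = mex{} = 0
g(4) = mex{0} = 1
g(5) = mex{0} = 1
g(6) = mex{0} = 1
g(7) = mex{0} = 1
g(8) = mex{0,1} = 2
g(9) = mex{0,1} = 2
g(10) = mex{0,1} = 2
g(11) = mex{0,1} = 2
The P-positions (g = 0) in 0..11 are 0, 1, 2, 3.

0, 1, 2, 3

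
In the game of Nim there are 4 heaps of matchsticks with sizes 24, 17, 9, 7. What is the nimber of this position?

7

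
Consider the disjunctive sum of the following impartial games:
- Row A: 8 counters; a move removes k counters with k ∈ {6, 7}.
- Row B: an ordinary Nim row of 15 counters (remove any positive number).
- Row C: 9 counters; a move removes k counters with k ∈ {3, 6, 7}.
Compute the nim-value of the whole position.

Build the Grundy sequence for row A with g(k) = mex{g(k−s) : s ∈ {6, 7}, s ≤ k}:
k:     0  1  2  3  4  5  6  7  8
g(k):  0  0  0  0  0  0  1  1  1
So g(8) = 1.
Row B is a plain Nim row of size 15, so its Grundy value is 15.
Build the Grundy sequence for row C with g(k) = mex{g(k−s) : s ∈ {3, 6, 7}, s ≤ k}:
k:     0  1  2  3  4  5  6  7  8  9
g(k):  0  0  0  1  1  1  2  2  2  3
So g(9) = 3.
By the Sprague-Grundy theorem, the Grundy value of a sum of independent games is the XOR of the component values.
Combined value = 1 ⊕ 15 ⊕ 3 = 13.

13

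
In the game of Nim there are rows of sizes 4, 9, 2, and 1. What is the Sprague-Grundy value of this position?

14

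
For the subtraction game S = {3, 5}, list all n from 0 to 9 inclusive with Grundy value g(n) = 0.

Compute g(0), g(1), … for moves {3, 5}:
g(0) = mex{} = 0
g(1) = mex{} = 0
g(2) = mex{} = 0
g(3) = mex{0} = 1
g(4) = mex{0} = 1
g(5) = mex{0} = 1
g(6) = mex{0,1} = 2
g(7) = mex{0,1} = 2
g(8) = mex{1} = 0
g(9) = mex{1,2} = 0
The P-positions (g = 0) in 0..9 are 0, 1, 2, 8, 9.

0, 1, 2, 8, 9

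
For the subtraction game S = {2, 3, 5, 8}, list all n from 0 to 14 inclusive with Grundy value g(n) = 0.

0, 1, 7, 11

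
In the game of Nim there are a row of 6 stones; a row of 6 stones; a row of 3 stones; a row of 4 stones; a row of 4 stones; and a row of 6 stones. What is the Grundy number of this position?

Write each in binary and XOR column by column:
  110  (6)
  110  (6)
  011  (3)
  100  (4)
  100  (4)
  110  (6)
  ---
  101  (5)

5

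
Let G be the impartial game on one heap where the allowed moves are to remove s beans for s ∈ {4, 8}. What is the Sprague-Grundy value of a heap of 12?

0

Compute g(0), g(1), … for moves {4, 8}:
k:     0  1  2  3  4  5  6  7  8  9 10 11 12
g(k):  0  0  0  0  1  1  1  1  2  2  2  2  0
So g(12) = 0.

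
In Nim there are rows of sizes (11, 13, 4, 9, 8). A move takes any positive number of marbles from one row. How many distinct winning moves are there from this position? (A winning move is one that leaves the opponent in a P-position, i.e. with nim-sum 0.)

Nim-sum: 11 XOR 13 XOR 4 XOR 9 XOR 8 = 3.
The overall nim-sum is X = 3. A row of size p has a winning move iff p XOR X < p (reduce it to p XOR X).
  11: 11 XOR 3 = 8 < 11 — winning move (to 8).
  13: 13 XOR 3 = 14 ≥ 13 — no move.
  4: 4 XOR 3 = 7 ≥ 4 — no move.
  9: 9 XOR 3 = 10 ≥ 9 — no move.
  8: 8 XOR 3 = 11 ≥ 8 — no move.
That gives 1 winning move.

1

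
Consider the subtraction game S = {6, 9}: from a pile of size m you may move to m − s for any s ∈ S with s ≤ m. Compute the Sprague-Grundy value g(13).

Build the Grundy sequence with g(k) = mex{g(k−s) : s ∈ {6, 9}, s ≤ k}:
k:     0  1  2  3  4  5  6  7  8  9 10 11 12 13
g(k):  0  0  0  0  0  0  1  1  1  1  1  1  2  2
So g(13) = 2.

2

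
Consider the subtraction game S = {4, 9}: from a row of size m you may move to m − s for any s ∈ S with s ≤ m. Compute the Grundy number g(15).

0

Grundy values for subtraction set {4, 9}:
k:     0  1  2  3  4  5  6  7  8  9 10 11 12 13 14 15
g(k):  0  0  0  0  1  1  1  1  0  2  2  2  1  0  0  0
So g(15) = 0.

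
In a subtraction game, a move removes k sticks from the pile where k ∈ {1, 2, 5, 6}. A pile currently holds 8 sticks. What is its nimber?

1

Grundy values for subtraction set {1, 2, 5, 6}:
g(0) = mex{} = 0
g(1) = mex{0} = 1
g(2) = mex{0,1} = 2
g(3) = mex{1,2} = 0
g(4) = mex{0,2} = 1
g(5) = mex{0,1} = 2
g(6) = mex{0,1,2} = 3
g(7) = mex{1,2,3} = 0
g(8) = mex{0,2,3} = 1
So g(8) = 1.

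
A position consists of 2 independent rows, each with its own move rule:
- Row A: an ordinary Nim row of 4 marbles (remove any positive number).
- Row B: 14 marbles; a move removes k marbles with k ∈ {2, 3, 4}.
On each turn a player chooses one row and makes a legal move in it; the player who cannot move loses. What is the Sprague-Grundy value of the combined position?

5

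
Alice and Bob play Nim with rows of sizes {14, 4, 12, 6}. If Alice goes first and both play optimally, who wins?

Bob wins

Write each in binary and XOR column by column:
  1110  (14)
  0100  (4)
  1100  (12)
  0110  (6)
  ----
  0000  (0)
The nim-sum is 0, so this is a P-position: the player to move is in a losing position under optimal play; Alice is about to move from it and so loses — Bob wins.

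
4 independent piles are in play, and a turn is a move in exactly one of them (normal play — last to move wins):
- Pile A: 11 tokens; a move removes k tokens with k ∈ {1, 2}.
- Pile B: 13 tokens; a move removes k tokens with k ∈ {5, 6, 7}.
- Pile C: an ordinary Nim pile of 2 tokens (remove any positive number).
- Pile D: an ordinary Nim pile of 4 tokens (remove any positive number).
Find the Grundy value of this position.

4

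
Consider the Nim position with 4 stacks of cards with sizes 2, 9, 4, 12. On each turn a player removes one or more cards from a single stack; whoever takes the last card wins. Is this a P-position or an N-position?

N-position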